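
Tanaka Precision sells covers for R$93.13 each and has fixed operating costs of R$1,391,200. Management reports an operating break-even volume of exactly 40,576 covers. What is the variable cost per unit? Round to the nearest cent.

At break-even, FC = Q × (P − VC), so P − VC = R$1,391,200 ÷ 40,576 = R$34.2863.
Hence VC = price − CM = R$93.13 − R$34.2863 = R$58.84.

R$58.84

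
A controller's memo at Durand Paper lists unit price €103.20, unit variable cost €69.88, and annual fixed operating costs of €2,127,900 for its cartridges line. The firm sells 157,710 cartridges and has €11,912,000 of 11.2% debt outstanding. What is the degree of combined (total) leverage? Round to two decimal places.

Total contribution margin = 157,710 × €33.32 = €5,254,897.20.
Subtracting fixed costs: EBIT = €5,254,897.20 − €2,127,900 = €3,126,997.20. Interest = €1,334,144.00, so EBIT − I = €1,792,853.20.
DCL = contribution ÷ (EBIT − I) = €5,254,897.20 ÷ €1,792,853.20 = 2.9310.

2.93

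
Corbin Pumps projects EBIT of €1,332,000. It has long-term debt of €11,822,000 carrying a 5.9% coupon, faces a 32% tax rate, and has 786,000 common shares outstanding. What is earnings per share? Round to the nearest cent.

Interest = €697,498.00, so EBT = €1,332,000 − €697,498.00 = €634,502.00.
After tax at 32%: net income = €634,502.00 × 0.68 = €431,461.36.
EPS = €431,461.36 ÷ 786,000 = €0.55.

€0.55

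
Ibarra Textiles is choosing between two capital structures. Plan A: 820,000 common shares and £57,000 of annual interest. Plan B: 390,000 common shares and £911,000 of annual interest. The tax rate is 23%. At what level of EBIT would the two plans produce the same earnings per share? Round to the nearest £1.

Set EPS_A = EPS_B: (EBIT − £57,000)(1 − 0.23) ÷ 820,000 = (EBIT − £911,000)(1 − 0.23) ÷ 390,000.
Cancelling (1 − t) and cross-multiplying: 390,000·(EBIT − 57,000) = 820,000·(EBIT − 911,000).
EBIT × (820,000 − 390,000) = 911,000 × 820,000 − 57,000 × 390,000 = 724,790,000,000, so EBIT = 724,790,000,000 ÷ 430,000 = 1,685,558.14.

£1,685,558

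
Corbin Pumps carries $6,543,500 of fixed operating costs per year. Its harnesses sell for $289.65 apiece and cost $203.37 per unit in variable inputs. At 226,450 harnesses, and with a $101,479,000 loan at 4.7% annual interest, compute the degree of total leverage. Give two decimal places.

2.38

At 226,450 units, contribution = 226,450 × $86.28 = $19,538,106.00.
Operating income = contribution − fixed costs = $19,538,106.00 − $6,543,500 = $12,994,606.00. Interest = $4,769,513.00, so EBIT − I = $8,225,093.00.
DCL = contribution ÷ (EBIT − I) = $19,538,106.00 ÷ $8,225,093.00 = 2.3754.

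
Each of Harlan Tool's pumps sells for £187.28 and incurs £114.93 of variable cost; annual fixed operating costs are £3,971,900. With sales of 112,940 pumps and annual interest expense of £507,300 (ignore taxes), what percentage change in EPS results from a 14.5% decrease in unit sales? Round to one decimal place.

-32.1%

Total contribution margin = 112,940 × £72.35 = £8,171,209.00.
EBIT = £8,171,209.00 − £3,971,900 = £4,199,309.00.
Interest = £507,300.00, so EBIT − I = £3,692,009.00.
DCL = total CM / (EBIT − I) = £8,171,209.00 / £3,692,009.00 = 2.2132.
EPS therefore changes by 2.2132 × (-14.5%) = -32.1%.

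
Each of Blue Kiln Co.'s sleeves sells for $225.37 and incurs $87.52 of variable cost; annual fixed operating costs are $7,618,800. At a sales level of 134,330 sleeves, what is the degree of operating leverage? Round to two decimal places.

Contribution at this volume is 134,330 × $137.85 = $18,517,390.50.
Operating income = contribution − fixed costs = $18,517,390.50 − $7,618,800 = $10,898,590.50.
Degree of operating leverage = $18,517,390.50 / $10,898,590.50 = 1.6991.

1.70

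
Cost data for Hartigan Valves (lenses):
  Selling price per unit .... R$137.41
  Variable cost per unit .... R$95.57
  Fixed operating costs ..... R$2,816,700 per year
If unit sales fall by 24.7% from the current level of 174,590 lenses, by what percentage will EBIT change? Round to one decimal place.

Contribution at this volume is 174,590 × R$41.84 = R$7,304,845.60.
Subtracting fixed costs: EBIT = R$7,304,845.60 − R$2,816,700 = R$4,488,145.60.
Degree of operating leverage = R$7,304,845.60 / R$4,488,145.60 = 1.6276.
%ΔEBIT = DOL × %ΔSales = 1.6276 × -24.7% = -40.2%.

-40.2%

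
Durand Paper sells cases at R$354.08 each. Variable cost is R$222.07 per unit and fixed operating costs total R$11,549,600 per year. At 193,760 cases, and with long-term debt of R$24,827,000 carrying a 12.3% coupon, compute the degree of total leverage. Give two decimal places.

2.33

Total contribution margin = 193,760 × R$132.01 = R$25,578,257.60.
Operating income = contribution − fixed costs = R$25,578,257.60 − R$11,549,600 = R$14,028,657.60. Interest = R$3,053,721.00, so EBIT − I = R$10,974,936.60.
Degree of total leverage = total CM / (EBIT − interest) = R$25,578,257.60 / R$10,974,936.60 = 2.3306.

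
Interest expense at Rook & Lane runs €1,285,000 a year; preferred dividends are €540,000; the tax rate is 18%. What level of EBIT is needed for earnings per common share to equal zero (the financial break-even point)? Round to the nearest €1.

Preferred dividends are paid after tax, so their pre-tax equivalent is €540,000 ÷ (1 − 0.18) = €658,536.59.
EPS = 0 when EBIT covers interest plus the pre-tax preferred burden: €1,285,000 + €658,536.59 = €1,943,536.59.

€1,943,537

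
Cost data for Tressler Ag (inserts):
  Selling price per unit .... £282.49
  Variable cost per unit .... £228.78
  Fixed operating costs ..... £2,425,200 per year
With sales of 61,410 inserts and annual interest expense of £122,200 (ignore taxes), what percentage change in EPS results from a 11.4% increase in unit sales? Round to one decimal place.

+50.1%

Contribution at this volume is 61,410 × £53.71 = £3,298,331.10.
Operating income = contribution − fixed costs = £3,298,331.10 − £2,425,200 = £873,131.10.
After interest of £122,200.00, pre-tax earnings = £750,931.10.
DCL = total CM / (EBIT − I) = £3,298,331.10 / £750,931.10 = 4.3923.
EPS therefore changes by 4.3923 × (+11.4%) = +50.1%.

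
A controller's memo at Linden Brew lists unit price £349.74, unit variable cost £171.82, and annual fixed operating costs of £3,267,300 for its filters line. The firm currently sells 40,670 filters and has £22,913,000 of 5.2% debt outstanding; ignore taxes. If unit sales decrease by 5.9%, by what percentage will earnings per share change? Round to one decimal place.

-15.4%

Total contribution margin = 40,670 × £177.92 = £7,236,006.40.
Subtracting fixed costs: EBIT = £7,236,006.40 − £3,267,300 = £3,968,706.40.
Interest = £1,191,476.00, so EBIT − I = £2,777,230.40.
DCL = total CM / (EBIT − I) = £7,236,006.40 / £2,777,230.40 = 2.6055.
%ΔEPS = DCL × %ΔSales = 2.6055 × -5.9% = -15.4%.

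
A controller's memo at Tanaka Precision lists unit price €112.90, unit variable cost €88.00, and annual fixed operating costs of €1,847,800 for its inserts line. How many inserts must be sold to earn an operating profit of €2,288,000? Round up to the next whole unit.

Unit CM = price − variable cost = €112.90 − €88.00 = €24.90.
Units = (FC + target) / CM = (€1,847,800 + €2,288,000) / €24.90 = 166,096.39, so 166,097 inserts.

166,097 inserts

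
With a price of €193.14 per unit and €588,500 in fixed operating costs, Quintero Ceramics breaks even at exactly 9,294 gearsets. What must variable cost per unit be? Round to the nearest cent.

At break-even, FC = Q × (P − VC), so P − VC = €588,500 ÷ 9,294 = €63.3204.
Variable cost per unit = €193.14 − €63.3204 = €129.82.

€129.82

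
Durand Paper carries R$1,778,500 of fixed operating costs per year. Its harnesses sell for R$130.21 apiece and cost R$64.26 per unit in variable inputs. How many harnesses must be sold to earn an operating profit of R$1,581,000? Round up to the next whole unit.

50,941 harnesses

Unit CM = price − variable cost = R$130.21 − R$64.26 = R$65.95.
Need Q such that Q × R$65.95 − R$1,778,500 = R$1,581,000, i.e. Q = R$3,359,500 / R$65.95 = 50,940.11 → 50,941.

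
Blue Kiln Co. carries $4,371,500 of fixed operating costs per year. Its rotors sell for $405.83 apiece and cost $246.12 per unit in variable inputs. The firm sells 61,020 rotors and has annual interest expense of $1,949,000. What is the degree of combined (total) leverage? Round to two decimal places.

2.85

At 61,020 units, contribution = 61,020 × $159.71 = $9,745,504.20.
EBIT = $9,745,504.20 − $4,371,500 = $5,374,004.20. Interest = $1,949,000.00.
DOL = $9,745,504.20 ÷ $5,374,004.20 = 1.8135; DFL = $5,374,004.20 ÷ $3,425,004.20 = 1.5691.
Combined leverage = 1.8135 × 1.5691 = 2.8456.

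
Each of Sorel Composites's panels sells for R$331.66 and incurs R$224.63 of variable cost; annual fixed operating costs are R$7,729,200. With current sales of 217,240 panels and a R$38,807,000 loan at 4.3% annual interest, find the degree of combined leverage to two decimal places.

At 217,240 units, contribution = 217,240 × R$107.03 = R$23,251,197.20.
Subtracting fixed costs: EBIT = R$23,251,197.20 − R$7,729,200 = R$15,521,997.20. Interest = R$1,668,701.00, so EBIT − I = R$13,853,296.20.
DCL = contribution ÷ (EBIT − I) = R$23,251,197.20 ÷ R$13,853,296.20 = 1.6784.

1.68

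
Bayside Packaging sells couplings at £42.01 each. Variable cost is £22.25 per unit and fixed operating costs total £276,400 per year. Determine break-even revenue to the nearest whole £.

£587,630

Contribution margin per unit = £42.01 − £22.25 = £19.76, a CM ratio of £19.76 ÷ £42.01 = 0.4704.
Break-even sales = FC ÷ CM ratio = £276,400 × £42.01 / £19.76 = £587,630.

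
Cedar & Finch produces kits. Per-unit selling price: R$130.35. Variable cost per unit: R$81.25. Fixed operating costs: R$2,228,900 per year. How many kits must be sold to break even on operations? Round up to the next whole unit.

Each unit contributes R$130.35 − R$81.25 = R$49.10.
Units to break even: R$2,228,900 ÷ R$49.10 = 45,395.11, rounded up to 45,396.

45,396 kits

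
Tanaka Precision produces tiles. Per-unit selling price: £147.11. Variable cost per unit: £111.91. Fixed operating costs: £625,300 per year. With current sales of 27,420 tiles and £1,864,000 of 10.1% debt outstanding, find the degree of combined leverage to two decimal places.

6.37

Contribution at this volume is 27,420 × £35.20 = £965,184.00.
Subtracting fixed costs: EBIT = £965,184.00 − £625,300 = £339,884.00. Interest = £188,264.00.
DOL = £965,184.00 ÷ £339,884.00 = 2.8397; DFL = £339,884.00 ÷ £151,620.00 = 2.2417.
Combined leverage = 2.8397 × 2.2417 = 6.3658.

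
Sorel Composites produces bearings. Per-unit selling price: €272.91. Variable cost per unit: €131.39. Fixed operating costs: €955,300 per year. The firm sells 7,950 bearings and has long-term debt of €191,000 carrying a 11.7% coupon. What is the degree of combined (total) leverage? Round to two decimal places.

Total contribution margin = 7,950 × €141.52 = €1,125,084.00.
Subtracting fixed costs: EBIT = €1,125,084.00 − €955,300 = €169,784.00. Interest = €22,347.00, so EBIT − I = €147,437.00.
DCL = contribution ÷ (EBIT − I) = €1,125,084.00 ÷ €147,437.00 = 7.6309.

7.63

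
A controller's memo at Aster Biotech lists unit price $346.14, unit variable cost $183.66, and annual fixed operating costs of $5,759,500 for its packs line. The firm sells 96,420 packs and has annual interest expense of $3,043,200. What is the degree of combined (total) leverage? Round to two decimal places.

At 96,420 units, contribution = 96,420 × $162.48 = $15,666,321.60.
Operating income = contribution − fixed costs = $15,666,321.60 − $5,759,500 = $9,906,821.60. Interest = $3,043,200.00.
DOL = $15,666,321.60 ÷ $9,906,821.60 = 1.5814; DFL = $9,906,821.60 ÷ $6,863,621.60 = 1.4434.
Combined leverage = 1.5814 × 1.4434 = 2.2826.

2.28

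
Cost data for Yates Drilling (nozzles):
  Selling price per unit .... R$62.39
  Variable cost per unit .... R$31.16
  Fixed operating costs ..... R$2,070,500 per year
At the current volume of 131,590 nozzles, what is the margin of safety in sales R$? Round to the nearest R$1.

R$4,073,541

Each unit contributes R$62.39 − R$31.16 = R$31.23. Break-even units = R$2,070,500 ÷ R$31.23 = 66,298.43; break-even revenue = 66,298.43 × R$62.39 = R$4,136,359.11.
Current sales = 131,590 × R$62.39 = R$8,209,900.10.
Margin of safety = R$8,209,900.10 − R$4,136,359.11 = R$4,073,541.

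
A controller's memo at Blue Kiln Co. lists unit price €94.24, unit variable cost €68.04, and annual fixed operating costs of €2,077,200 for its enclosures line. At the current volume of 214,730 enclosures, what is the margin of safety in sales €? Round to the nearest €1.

€12,764,578

Unit CM = price − variable cost = €94.24 − €68.04 = €26.20. Break-even units = €2,077,200 ÷ €26.20 = 79,282.44; break-even revenue = 79,282.44 × €94.24 = €7,471,577.40.
Current sales = 214,730 × €94.24 = €20,236,155.20.
Margin of safety = €20,236,155.20 − €7,471,577.40 = €12,764,578.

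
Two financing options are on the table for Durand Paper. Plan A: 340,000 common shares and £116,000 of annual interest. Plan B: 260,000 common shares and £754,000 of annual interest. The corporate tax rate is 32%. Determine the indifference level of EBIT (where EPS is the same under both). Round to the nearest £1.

£2,827,500

Set EPS_A = EPS_B: (EBIT − £116,000)(1 − 0.32) ÷ 340,000 = (EBIT − £754,000)(1 − 0.32) ÷ 260,000.
Cancelling (1 − t) and cross-multiplying: 260,000·(EBIT − 116,000) = 340,000·(EBIT − 754,000).
EBIT × (340,000 − 260,000) = 754,000 × 340,000 − 116,000 × 260,000 = 226,200,000,000, so EBIT = 226,200,000,000 ÷ 80,000 = 2,827,500.00.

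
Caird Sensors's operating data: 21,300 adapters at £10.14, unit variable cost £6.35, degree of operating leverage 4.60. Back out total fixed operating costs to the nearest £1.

Total contribution margin = 21,300 × £3.79 = £80,727.00.
Since DOL = CM ÷ EBIT, EBIT = £80,727.00 ÷ 4.60 = £17,549.35.
Fixed costs = CM − EBIT = £80,727.00 − £17,549.35 = £63,178.

£63,178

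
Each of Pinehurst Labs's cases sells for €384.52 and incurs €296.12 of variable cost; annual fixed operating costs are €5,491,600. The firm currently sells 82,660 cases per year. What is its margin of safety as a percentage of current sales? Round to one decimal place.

Unit CM = price − variable cost = €384.52 − €296.12 = €88.40. Break-even units = €5,491,600 ÷ €88.40 = 62,122.17; break-even revenue = 62,122.17 × €384.52 = €23,887,217.56.
Actual sales revenue = 82,660 × €384.52 = €31,784,423.20.
Margin of safety = (€31,784,423.20 − €23,887,217.56) ÷ €31,784,423.20 = 24.8%.

24.8%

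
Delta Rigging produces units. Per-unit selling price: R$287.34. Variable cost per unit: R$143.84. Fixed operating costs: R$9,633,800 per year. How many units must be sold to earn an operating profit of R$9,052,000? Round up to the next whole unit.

Each unit contributes R$287.34 − R$143.84 = R$143.50.
Required volume = (fixed costs + target profit) ÷ CM = (R$9,633,800 + R$9,052,000) ÷ R$143.50 = 130,214.63, so 130,215 units.

130,215 units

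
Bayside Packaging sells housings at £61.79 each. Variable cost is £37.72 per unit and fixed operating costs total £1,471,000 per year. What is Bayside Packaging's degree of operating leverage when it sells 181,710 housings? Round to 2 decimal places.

At 181,710 units, contribution = 181,710 × £24.07 = £4,373,759.70.
Operating income = contribution − fixed costs = £4,373,759.70 − £1,471,000 = £2,902,759.70.
DOL = contribution ÷ EBIT = £4,373,759.70 ÷ £2,902,759.70 = 1.5068.

1.51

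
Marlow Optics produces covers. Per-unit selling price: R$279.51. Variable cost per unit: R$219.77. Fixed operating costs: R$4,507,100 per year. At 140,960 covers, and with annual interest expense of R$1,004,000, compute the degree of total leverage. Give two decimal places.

At 140,960 units, contribution = 140,960 × R$59.74 = R$8,420,950.40.
Subtracting fixed costs: EBIT = R$8,420,950.40 − R$4,507,100 = R$3,913,850.40. Interest = R$1,004,000.00.
DOL = R$8,420,950.40 ÷ R$3,913,850.40 = 2.1516; DFL = R$3,913,850.40 ÷ R$2,909,850.40 = 1.3450.
DCL = DOL × DFL = 2.1516 × 1.3450 = 2.8939.

2.89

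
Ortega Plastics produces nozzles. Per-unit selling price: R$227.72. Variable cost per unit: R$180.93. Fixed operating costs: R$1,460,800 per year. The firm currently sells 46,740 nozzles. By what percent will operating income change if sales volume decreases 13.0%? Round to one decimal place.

-39.2%

Contribution at this volume is 46,740 × R$46.79 = R$2,186,964.60.
Operating income = contribution − fixed costs = R$2,186,964.60 − R$1,460,800 = R$726,164.60.
DOL = contribution ÷ EBIT = R$2,186,964.60 ÷ R$726,164.60 = 3.0117.
So EBIT moves 3.0117 × (-13.0%) = -39.2%.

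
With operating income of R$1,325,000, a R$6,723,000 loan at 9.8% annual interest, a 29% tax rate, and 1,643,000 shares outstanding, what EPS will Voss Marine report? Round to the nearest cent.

Pre-tax income = R$1,325,000 − R$658,854.00 = R$666,146.00.
Net income = R$666,146.00 × (1 − 0.29) = R$472,963.66.
Per share: R$472,963.66 / 1,643,000 shares = R$0.29.

R$0.29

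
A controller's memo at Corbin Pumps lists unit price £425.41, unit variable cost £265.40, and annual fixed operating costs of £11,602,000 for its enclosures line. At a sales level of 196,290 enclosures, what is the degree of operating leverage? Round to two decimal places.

1.59

Total contribution margin = 196,290 × £160.01 = £31,408,362.90.
EBIT = £31,408,362.90 − £11,602,000 = £19,806,362.90.
Degree of operating leverage = £31,408,362.90 / £19,806,362.90 = 1.5858.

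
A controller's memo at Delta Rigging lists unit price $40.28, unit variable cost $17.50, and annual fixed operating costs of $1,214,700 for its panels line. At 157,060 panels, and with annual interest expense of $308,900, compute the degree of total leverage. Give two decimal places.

Contribution at this volume is 157,060 × $22.78 = $3,577,826.80.
Subtracting fixed costs: EBIT = $3,577,826.80 − $1,214,700 = $2,363,126.80. Interest = $308,900.00, so EBIT − I = $2,054,226.80.
Degree of total leverage = total CM / (EBIT − interest) = $3,577,826.80 / $2,054,226.80 = 1.7417.

1.74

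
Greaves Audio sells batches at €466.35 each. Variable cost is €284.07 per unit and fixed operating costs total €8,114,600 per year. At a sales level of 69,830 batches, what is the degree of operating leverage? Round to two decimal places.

2.76

At 69,830 units, contribution = 69,830 × €182.28 = €12,728,612.40.
Operating income = contribution − fixed costs = €12,728,612.40 − €8,114,600 = €4,614,012.40.
DOL = contribution ÷ EBIT = €12,728,612.40 ÷ €4,614,012.40 = 2.7587.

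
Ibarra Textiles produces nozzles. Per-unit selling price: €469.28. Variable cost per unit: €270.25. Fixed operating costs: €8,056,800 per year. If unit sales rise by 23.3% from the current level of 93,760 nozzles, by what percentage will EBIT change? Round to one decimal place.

Total contribution margin = 93,760 × €199.03 = €18,661,052.80.
EBIT = €18,661,052.80 − €8,056,800 = €10,604,252.80.
So DOL = total CM / EBIT = €18,661,052.80 / €10,604,252.80 = 1.7598.
So EBIT moves 1.7598 × (+23.3%) = +41.0%.

+41.0%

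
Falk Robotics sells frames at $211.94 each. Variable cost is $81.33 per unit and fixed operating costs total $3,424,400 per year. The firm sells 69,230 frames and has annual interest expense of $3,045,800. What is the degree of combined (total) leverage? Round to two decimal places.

At 69,230 units, contribution = 69,230 × $130.61 = $9,042,130.30.
Operating income = contribution − fixed costs = $9,042,130.30 − $3,424,400 = $5,617,730.30. Interest = $3,045,800.00.
DOL = $9,042,130.30 ÷ $5,617,730.30 = 1.6096; DFL = $5,617,730.30 ÷ $2,571,930.30 = 2.1842.
Combined leverage = 1.6096 × 2.1842 = 3.5157.

3.52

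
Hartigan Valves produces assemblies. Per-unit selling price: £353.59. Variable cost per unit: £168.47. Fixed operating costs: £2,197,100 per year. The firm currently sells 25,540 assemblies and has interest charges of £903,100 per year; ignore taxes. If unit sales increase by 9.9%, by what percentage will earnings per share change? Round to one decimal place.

+28.8%

Contribution at this volume is 25,540 × £185.12 = £4,727,964.80.
Subtracting fixed costs: EBIT = £4,727,964.80 − £2,197,100 = £2,530,864.80.
After interest of £903,100.00, pre-tax earnings = £1,627,764.80.
Degree of combined leverage = contribution ÷ (EBIT − I) = £4,727,964.80 ÷ £1,627,764.80 = 2.9046.
%ΔEPS = DCL × %ΔSales = 2.9046 × +9.9% = +28.8%.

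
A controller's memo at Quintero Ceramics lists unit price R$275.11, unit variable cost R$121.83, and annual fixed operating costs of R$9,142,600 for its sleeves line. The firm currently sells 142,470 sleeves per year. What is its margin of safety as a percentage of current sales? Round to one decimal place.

Each unit contributes R$275.11 − R$121.83 = R$153.28. Break-even units = R$9,142,600 ÷ R$153.28 = 59,646.40; break-even revenue = 59,646.40 × R$275.11 = R$16,409,320.76.
Actual sales revenue = 142,470 × R$275.11 = R$39,194,921.70.
Margin of safety = (R$39,194,921.70 − R$16,409,320.76) ÷ R$39,194,921.70 = 58.1%.

58.1%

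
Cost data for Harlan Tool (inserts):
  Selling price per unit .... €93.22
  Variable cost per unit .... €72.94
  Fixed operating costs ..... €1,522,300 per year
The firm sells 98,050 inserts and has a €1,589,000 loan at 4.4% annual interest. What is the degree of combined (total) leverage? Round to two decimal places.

5.02

Contribution at this volume is 98,050 × €20.28 = €1,988,454.00.
EBIT = €1,988,454.00 − €1,522,300 = €466,154.00. Interest = €69,916.00.
DOL = €1,988,454.00 ÷ €466,154.00 = 4.2657; DFL = €466,154.00 ÷ €396,238.00 = 1.1764.
Combined leverage = 4.2657 × 1.1764 = 5.0182.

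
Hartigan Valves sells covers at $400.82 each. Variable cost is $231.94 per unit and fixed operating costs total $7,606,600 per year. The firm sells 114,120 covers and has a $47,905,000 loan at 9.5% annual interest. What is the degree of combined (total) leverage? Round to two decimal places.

Total contribution margin = 114,120 × $168.88 = $19,272,585.60.
EBIT = $19,272,585.60 − $7,606,600 = $11,665,985.60. Interest = $4,550,975.00.
DOL = $19,272,585.60 ÷ $11,665,985.60 = 1.6520; DFL = $11,665,985.60 ÷ $7,115,010.60 = 1.6396.
DCL = DOL × DFL = 1.6520 × 1.6396 = 2.7086.

2.71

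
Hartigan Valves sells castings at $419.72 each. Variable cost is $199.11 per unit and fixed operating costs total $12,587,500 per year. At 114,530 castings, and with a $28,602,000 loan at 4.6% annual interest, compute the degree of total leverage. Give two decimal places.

2.22

Total contribution margin = 114,530 × $220.61 = $25,266,463.30.
Subtracting fixed costs: EBIT = $25,266,463.30 − $12,587,500 = $12,678,963.30. Interest = $1,315,692.00, so EBIT − I = $11,363,271.30.
Degree of total leverage = total CM / (EBIT − interest) = $25,266,463.30 / $11,363,271.30 = 2.2235.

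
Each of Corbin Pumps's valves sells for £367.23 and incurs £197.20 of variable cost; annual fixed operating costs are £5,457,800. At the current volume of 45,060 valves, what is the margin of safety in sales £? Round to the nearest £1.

£4,759,653

Contribution margin per unit = £367.23 − £197.20 = £170.03. Break-even units = £5,457,800 ÷ £170.03 = 32,099.04; break-even revenue = 32,099.04 × £367.23 = £11,787,730.95.
Actual sales revenue = 45,060 × £367.23 = £16,547,383.80.
Margin of safety = £16,547,383.80 − £11,787,730.95 = £4,759,653.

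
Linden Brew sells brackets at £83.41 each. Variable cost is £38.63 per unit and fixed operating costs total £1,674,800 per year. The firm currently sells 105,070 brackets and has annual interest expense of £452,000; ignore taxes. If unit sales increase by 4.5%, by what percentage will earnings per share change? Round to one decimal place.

Total contribution margin = 105,070 × £44.78 = £4,705,034.60.
Subtracting fixed costs: EBIT = £4,705,034.60 − £1,674,800 = £3,030,234.60.
Interest = £452,000.00, so EBIT − I = £2,578,234.60.
Degree of combined leverage = contribution ÷ (EBIT − I) = £4,705,034.60 ÷ £2,578,234.60 = 1.8249.
%ΔEPS = DCL × %ΔSales = 1.8249 × +4.5% = +8.2%.

+8.2%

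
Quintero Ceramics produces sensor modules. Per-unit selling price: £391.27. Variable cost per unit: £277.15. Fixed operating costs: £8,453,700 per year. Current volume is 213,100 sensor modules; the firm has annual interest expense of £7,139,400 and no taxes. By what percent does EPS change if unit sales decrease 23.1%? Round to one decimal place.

At 213,100 units, contribution = 213,100 × £114.12 = £24,318,972.00.
Operating income = contribution − fixed costs = £24,318,972.00 − £8,453,700 = £15,865,272.00.
Interest = £7,139,400.00, so EBIT − I = £8,725,872.00.
Degree of combined leverage = contribution ÷ (EBIT − I) = £24,318,972.00 ÷ £8,725,872.00 = 2.7870.
%ΔEPS = DCL × %ΔSales = 2.7870 × -23.1% = -64.4%.

-64.4%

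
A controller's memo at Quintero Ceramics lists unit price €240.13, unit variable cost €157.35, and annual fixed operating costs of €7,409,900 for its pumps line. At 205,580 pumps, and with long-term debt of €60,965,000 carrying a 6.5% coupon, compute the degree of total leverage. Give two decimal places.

Contribution at this volume is 205,580 × €82.78 = €17,017,912.40.
Operating income = contribution − fixed costs = €17,017,912.40 − €7,409,900 = €9,608,012.40. Interest = €3,962,725.00.
DOL = €17,017,912.40 ÷ €9,608,012.40 = 1.7712; DFL = €9,608,012.40 ÷ €5,645,287.40 = 1.7020.
DCL = DOL × DFL = 1.7712 × 1.7020 = 3.0146.

3.01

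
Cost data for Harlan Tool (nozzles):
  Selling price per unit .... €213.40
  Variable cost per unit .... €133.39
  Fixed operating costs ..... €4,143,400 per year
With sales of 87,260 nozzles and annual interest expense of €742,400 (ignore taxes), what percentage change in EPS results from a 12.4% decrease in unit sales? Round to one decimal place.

Contribution at this volume is 87,260 × €80.01 = €6,981,672.60.
EBIT = €6,981,672.60 − €4,143,400 = €2,838,272.60.
Interest = €742,400.00, so EBIT − I = €2,095,872.60.
DCL = total CM / (EBIT − I) = €6,981,672.60 / €2,095,872.60 = 3.3312.
%ΔEPS = DCL × %ΔSales = 3.3312 × -12.4% = -41.3%.

-41.3%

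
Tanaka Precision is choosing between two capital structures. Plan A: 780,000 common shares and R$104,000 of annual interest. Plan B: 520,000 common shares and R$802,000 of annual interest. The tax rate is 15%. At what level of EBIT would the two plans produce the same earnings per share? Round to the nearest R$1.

R$2,198,000

Set EPS_A = EPS_B: (EBIT − R$104,000)(1 − 0.15) ÷ 780,000 = (EBIT − R$802,000)(1 − 0.15) ÷ 520,000.
Cancelling (1 − t) and cross-multiplying: 520,000·(EBIT − 104,000) = 780,000·(EBIT − 802,000).
Solving, EBIT = (802,000·780,000 − 104,000·520,000) / (780,000 − 520,000) = 571,480,000,000 / 260,000 = 2,198,000.00.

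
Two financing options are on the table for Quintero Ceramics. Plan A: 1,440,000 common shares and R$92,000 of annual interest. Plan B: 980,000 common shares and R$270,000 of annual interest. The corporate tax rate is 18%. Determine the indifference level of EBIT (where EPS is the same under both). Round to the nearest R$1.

R$649,217

At indifference, (EBIT − 92,000)(1 − t)/1,440,000 = (EBIT − 270,000)(1 − t)/980,000.
Cancelling (1 − t) and cross-multiplying: 980,000·(EBIT − 92,000) = 1,440,000·(EBIT − 270,000).
Solving, EBIT = (270,000·1,440,000 − 92,000·980,000) / (1,440,000 − 980,000) = 298,640,000,000 / 460,000 = 649,217.39.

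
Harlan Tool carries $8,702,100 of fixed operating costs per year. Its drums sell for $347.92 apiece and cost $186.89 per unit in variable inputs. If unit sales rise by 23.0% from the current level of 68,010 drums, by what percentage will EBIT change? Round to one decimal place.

+112.0%

At 68,010 units, contribution = 68,010 × $161.03 = $10,951,650.30.
Subtracting fixed costs: EBIT = $10,951,650.30 − $8,702,100 = $2,249,550.30.
Degree of operating leverage = $10,951,650.30 / $2,249,550.30 = 4.8684.
%ΔEBIT = DOL × %ΔSales = 4.8684 × +23.0% = +112.0%.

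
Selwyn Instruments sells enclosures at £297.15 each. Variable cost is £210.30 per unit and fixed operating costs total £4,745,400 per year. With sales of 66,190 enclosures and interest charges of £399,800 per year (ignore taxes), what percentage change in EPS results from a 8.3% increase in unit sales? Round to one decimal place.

+79.1%

Contribution at this volume is 66,190 × £86.85 = £5,748,601.50.
Operating income = contribution − fixed costs = £5,748,601.50 − £4,745,400 = £1,003,201.50.
Interest = £399,800.00, so EBIT − I = £603,401.50.
Degree of combined leverage = contribution ÷ (EBIT − I) = £5,748,601.50 ÷ £603,401.50 = 9.5270.
EPS therefore changes by 9.5270 × (+8.3%) = +79.1%.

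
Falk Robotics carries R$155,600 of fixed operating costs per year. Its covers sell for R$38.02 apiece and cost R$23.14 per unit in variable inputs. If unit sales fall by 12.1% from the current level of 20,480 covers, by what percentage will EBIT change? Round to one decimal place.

-24.7%

Total contribution margin = 20,480 × R$14.88 = R$304,742.40.
Operating income = contribution − fixed costs = R$304,742.40 − R$155,600 = R$149,142.40.
Degree of operating leverage = R$304,742.40 / R$149,142.40 = 2.0433.
Operating income changes by 2.0433 × -12.1% = -24.7%.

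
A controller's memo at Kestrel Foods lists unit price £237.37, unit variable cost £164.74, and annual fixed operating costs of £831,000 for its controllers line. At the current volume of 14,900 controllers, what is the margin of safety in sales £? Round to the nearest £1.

Each unit contributes £237.37 − £164.74 = £72.63. Break-even units = £831,000 ÷ £72.63 = 11,441.55; break-even revenue = 11,441.55 × £237.37 = £2,715,881.45.
Actual sales revenue = 14,900 × £237.37 = £3,536,813.00.
Margin of safety = £3,536,813.00 − £2,715,881.45 = £820,932.

£820,932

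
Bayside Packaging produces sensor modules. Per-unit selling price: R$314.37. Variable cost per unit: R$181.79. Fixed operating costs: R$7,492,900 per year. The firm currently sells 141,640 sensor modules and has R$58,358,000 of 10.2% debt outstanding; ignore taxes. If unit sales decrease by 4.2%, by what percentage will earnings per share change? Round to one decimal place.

-14.8%

Total contribution margin = 141,640 × R$132.58 = R$18,778,631.20.
Subtracting fixed costs: EBIT = R$18,778,631.20 − R$7,492,900 = R$11,285,731.20.
After interest of R$5,952,516.00, pre-tax earnings = R$5,333,215.20.
DCL = total CM / (EBIT − I) = R$18,778,631.20 / R$5,333,215.20 = 3.5211.
%ΔEPS = DCL × %ΔSales = 3.5211 × -4.2% = -14.8%.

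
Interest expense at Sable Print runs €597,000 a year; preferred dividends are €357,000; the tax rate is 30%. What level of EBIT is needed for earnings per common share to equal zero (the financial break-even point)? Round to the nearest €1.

€1,107,000

Grossing the preferred dividend up to pre-tax terms: €357,000 / (1 − 0.30) = €510,000.00.
EPS = 0 when EBIT covers interest plus the pre-tax preferred burden: €597,000 + €510,000.00 = €1,107,000.00.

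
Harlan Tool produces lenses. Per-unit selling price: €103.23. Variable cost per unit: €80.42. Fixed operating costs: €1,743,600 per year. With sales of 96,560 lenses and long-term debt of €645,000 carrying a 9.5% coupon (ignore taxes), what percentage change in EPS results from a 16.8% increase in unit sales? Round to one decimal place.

+93.1%

Total contribution margin = 96,560 × €22.81 = €2,202,533.60.
Subtracting fixed costs: EBIT = €2,202,533.60 − €1,743,600 = €458,933.60.
Interest = €61,275.00, so EBIT − I = €397,658.60.
Degree of combined leverage = contribution ÷ (EBIT − I) = €2,202,533.60 ÷ €397,658.60 = 5.5388.
%ΔEPS = DCL × %ΔSales = 5.5388 × +16.8% = +93.1%.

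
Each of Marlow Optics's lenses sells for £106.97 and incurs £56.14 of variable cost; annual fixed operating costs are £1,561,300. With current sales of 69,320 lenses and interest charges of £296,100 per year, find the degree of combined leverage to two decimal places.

2.11

At 69,320 units, contribution = 69,320 × £50.83 = £3,523,535.60.
EBIT = £3,523,535.60 − £1,561,300 = £1,962,235.60. Interest = £296,100.00.
DOL = £3,523,535.60 ÷ £1,962,235.60 = 1.7957; DFL = £1,962,235.60 ÷ £1,666,135.60 = 1.1777.
Combined leverage = 1.7957 × 1.1777 = 2.1148.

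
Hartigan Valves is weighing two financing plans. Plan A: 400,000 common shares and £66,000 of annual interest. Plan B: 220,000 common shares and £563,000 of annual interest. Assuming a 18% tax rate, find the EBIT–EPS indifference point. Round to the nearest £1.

At indifference, (EBIT − 66,000)(1 − t)/400,000 = (EBIT − 563,000)(1 − t)/220,000.
The (1 − t) factor cancels: (EBIT − 66,000) × 220,000 = (EBIT − 563,000) × 400,000.
Solving, EBIT = (563,000·400,000 − 66,000·220,000) / (400,000 − 220,000) = 210,680,000,000 / 180,000 = 1,170,444.44.

£1,170,444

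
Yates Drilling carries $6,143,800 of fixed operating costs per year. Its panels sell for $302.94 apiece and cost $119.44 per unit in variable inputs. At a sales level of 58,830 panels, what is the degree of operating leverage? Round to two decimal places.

2.32

At 58,830 units, contribution = 58,830 × $183.50 = $10,795,305.00.
Operating income = contribution − fixed costs = $10,795,305.00 − $6,143,800 = $4,651,505.00.
DOL = contribution ÷ EBIT = $10,795,305.00 ÷ $4,651,505.00 = 2.3208.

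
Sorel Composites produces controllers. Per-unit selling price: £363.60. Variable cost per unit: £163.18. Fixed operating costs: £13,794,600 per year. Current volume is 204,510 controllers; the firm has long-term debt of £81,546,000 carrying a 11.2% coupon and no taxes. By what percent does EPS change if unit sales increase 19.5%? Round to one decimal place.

+44.3%

Total contribution margin = 204,510 × £200.42 = £40,987,894.20.
EBIT = £40,987,894.20 − £13,794,600 = £27,193,294.20.
After interest of £9,133,152.00, pre-tax earnings = £18,060,142.20.
DCL = total CM / (EBIT − I) = £40,987,894.20 / £18,060,142.20 = 2.2695.
EPS therefore changes by 2.2695 × (+19.5%) = +44.3%.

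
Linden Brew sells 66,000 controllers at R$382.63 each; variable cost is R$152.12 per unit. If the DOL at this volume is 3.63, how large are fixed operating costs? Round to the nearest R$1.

R$11,022,569

At 66,000 units, contribution = 66,000 × R$230.51 = R$15,213,660.00.
Since DOL = CM ÷ EBIT, EBIT = R$15,213,660.00 ÷ 3.63 = R$4,191,090.91.
Fixed costs = CM − EBIT = R$15,213,660.00 − R$4,191,090.91 = R$11,022,569.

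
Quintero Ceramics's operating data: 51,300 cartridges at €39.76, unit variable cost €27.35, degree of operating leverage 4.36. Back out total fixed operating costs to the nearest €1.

€490,616

Contribution at this volume is 51,300 × €12.41 = €636,633.00.
Since DOL = CM ÷ EBIT, EBIT = €636,633.00 ÷ 4.36 = €146,016.74.
Fixed costs = CM − EBIT = €636,633.00 − €146,016.74 = €490,616.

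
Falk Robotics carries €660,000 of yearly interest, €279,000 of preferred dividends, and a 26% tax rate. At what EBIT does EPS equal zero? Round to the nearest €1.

Grossing the preferred dividend up to pre-tax terms: €279,000 / (1 − 0.26) = €377,027.03.
Financial break-even EBIT = interest + D_p ÷ (1 − t) = €660,000 + €377,027.03 = €1,037,027.03.

€1,037,027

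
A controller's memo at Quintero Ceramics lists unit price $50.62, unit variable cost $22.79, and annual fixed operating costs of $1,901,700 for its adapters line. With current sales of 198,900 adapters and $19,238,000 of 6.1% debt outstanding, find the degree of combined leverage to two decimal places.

Contribution at this volume is 198,900 × $27.83 = $5,535,387.00.
Subtracting fixed costs: EBIT = $5,535,387.00 − $1,901,700 = $3,633,687.00. Interest = $1,173,518.00, so EBIT − I = $2,460,169.00.
Degree of total leverage = total CM / (EBIT − interest) = $5,535,387.00 / $2,460,169.00 = 2.2500.

2.25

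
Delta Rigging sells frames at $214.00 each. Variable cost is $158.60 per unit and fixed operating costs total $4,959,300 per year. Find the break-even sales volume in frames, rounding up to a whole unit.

Unit CM = price − variable cost = $214.00 − $158.60 = $55.40.
Units to break even: $4,959,300 ÷ $55.40 = 89,518.05, rounded up to 89,519.

89,519 frames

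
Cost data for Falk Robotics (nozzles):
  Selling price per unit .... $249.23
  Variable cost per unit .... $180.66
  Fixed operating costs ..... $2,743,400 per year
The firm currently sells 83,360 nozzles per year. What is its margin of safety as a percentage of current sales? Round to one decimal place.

52.0%

Each unit contributes $249.23 − $180.66 = $68.57. Break-even units = $2,743,400 ÷ $68.57 = 40,008.75; break-even revenue = 40,008.75 × $249.23 = $9,971,380.81.
Actual sales revenue = 83,360 × $249.23 = $20,775,812.80.
Margin of safety = ($20,775,812.80 − $9,971,380.81) ÷ $20,775,812.80 = 52.0%.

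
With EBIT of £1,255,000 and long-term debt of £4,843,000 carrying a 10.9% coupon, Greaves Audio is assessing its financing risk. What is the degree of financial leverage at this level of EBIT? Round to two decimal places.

Annual interest charges come to £527,887.00.
Degree of financial leverage = EBIT / (EBIT − interest) = £1,255,000 / £727,113.00 = 1.7260.

1.73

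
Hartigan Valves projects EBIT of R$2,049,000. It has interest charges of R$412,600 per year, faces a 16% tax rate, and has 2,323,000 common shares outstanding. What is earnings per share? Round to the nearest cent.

R$0.59

Pre-tax income = R$2,049,000 − R$412,600.00 = R$1,636,400.00.
Net income = R$1,636,400.00 × (1 − 0.16) = R$1,374,576.00.
Per share: R$1,374,576.00 / 2,323,000 shares = R$0.59.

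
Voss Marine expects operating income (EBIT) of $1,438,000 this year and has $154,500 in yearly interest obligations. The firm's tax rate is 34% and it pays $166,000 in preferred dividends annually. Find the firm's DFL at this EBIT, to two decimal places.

Interest = $154,500.00.
Pre-tax preferred-dividend burden = $166,000 ÷ (1 − 0.34) = $251,515.15.
DFL = EBIT ÷ [EBIT − I − D_p/(1−t)] = $1,438,000 ÷ [$1,438,000 − $154,500.00 − $251,515.15] = $1,438,000 ÷ $1,031,984.85 = 1.3934.

1.39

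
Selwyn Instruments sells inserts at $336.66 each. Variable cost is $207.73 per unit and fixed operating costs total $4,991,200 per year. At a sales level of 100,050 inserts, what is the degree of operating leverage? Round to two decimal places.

1.63

Total contribution margin = 100,050 × $128.93 = $12,899,446.50.
Operating income = contribution − fixed costs = $12,899,446.50 − $4,991,200 = $7,908,246.50.
Degree of operating leverage = $12,899,446.50 / $7,908,246.50 = 1.6311.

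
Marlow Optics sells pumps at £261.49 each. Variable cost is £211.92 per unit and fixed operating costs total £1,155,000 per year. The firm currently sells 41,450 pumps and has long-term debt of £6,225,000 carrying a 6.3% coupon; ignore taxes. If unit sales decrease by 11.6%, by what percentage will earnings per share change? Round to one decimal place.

-47.0%

At 41,450 units, contribution = 41,450 × £49.57 = £2,054,676.50.
Operating income = contribution − fixed costs = £2,054,676.50 − £1,155,000 = £899,676.50.
After interest of £392,175.00, pre-tax earnings = £507,501.50.
DCL = total CM / (EBIT − I) = £2,054,676.50 / £507,501.50 = 4.0486.
EPS therefore changes by 4.0486 × (-11.6%) = -47.0%.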